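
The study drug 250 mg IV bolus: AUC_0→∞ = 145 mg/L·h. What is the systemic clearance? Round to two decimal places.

CL = 1.72 L/h

CL = Dose_iv / AUC_0→∞
   = 250 / 145 = 1.72414 L/h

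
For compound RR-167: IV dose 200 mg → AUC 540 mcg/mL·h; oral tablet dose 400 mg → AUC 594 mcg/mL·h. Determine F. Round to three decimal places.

F = (AUC_ev / D_ev) / (AUC_iv / D_iv)
  = (594/400) / (540/200)
  = 1.485 / 2.7 = 0.5500

F = 0.550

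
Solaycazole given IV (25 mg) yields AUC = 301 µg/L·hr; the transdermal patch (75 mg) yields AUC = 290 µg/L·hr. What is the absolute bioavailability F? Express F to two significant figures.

F = 0.32

F = (AUC_ev / D_ev) / (AUC_iv / D_iv)
  = (290/75) / (301/25)
  = 3.86667 / 12.04 = 0.3212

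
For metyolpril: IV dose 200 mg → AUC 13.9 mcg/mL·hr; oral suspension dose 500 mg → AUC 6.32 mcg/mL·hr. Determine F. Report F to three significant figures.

F = 0.182

F = (AUC_ev / D_ev) / (AUC_iv / D_iv)
  = (6.32/500) / (13.9/200)
  = 0.01264 / 0.0695 = 0.1819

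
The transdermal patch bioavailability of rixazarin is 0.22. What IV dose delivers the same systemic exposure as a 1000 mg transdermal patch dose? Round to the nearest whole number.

Systemic exposure from an extravascular dose = F × D_ev, so the equivalent IV dose is F × D_ev.
D_iv = F × D_ev = 0.22 × 1000 = 220 mg

D_iv = 220 mg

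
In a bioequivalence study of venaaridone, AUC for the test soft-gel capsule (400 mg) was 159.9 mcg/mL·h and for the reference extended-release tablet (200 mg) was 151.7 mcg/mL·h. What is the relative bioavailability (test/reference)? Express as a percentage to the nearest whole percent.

F_rel = 53%

F_rel = (AUC_test/D_test) / (AUC_ref/D_ref)
      = (159.9/400) / (151.7/200)
      = 0.39975 / 0.7585 = 0.5270 = 52.70%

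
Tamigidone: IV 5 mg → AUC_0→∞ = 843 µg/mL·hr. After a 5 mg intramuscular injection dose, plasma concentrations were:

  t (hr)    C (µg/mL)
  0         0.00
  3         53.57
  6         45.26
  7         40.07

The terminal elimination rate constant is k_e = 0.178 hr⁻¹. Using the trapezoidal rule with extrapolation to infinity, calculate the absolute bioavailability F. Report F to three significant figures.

F = 0.589

Trapezoidal AUC_0→7 (intramuscular injection):
  [0→3]: (0.00+53.57)/2 × 3 = 80.355
  [3→6]: (53.57+45.26)/2 × 3 = 148.245
  [6→7]: (45.26+40.07)/2 × 1 = 42.665
  Sum = 271.265 µg/mL·hr
Tail: C_last/k_e = 40.07/0.178 = 225.112
AUC_0→∞ (intramuscular injection) = 271.265 + 225.112 = 496.377 µg/mL·hr
F = (AUC_ev/D_ev)/(AUC_iv/D_iv) = (496.377/5)/(843/5) = 99.2754/168.6 = 0.5888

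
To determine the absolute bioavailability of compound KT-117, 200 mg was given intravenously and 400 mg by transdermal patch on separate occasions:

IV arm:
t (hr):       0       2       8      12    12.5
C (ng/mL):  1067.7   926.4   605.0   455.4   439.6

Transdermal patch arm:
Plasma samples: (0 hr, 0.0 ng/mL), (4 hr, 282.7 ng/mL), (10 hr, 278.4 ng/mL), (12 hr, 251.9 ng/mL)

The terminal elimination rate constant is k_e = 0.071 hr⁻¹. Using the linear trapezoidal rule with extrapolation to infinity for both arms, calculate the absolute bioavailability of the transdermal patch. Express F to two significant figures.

F = 0.21

Trapezoidal AUC_0→12.5 (IV):
  [0→2]: (1067.7+926.4)/2 × 2 = 1994.1
  [2→8]: (926.4+605.0)/2 × 6 = 4594.2
  [8→12]: (605.0+455.4)/2 × 4 = 2120.8
  [12→12.5]: (455.4+439.6)/2 × 0.5 = 223.75
  Sum = 8932.85 ng/mL·hr
IV tail: 439.6/0.071 = 6191.549; AUC_iv,0→∞ = 8932.85 + 6191.549 = 15124.399 ng/mL·hr
Trapezoidal AUC_0→12 (transdermal patch):
  [0→4]: (0.0+282.7)/2 × 4 = 565.4
  [4→10]: (282.7+278.4)/2 × 6 = 1683.3
  [10→12]: (278.4+251.9)/2 × 2 = 530.3
  Sum = 2779.0 ng/mL·hr
transdermal patch tail: 251.9/0.071 = 3547.887; AUC_ev,0→∞ = 2779.0 + 3547.887 = 6326.887 ng/mL·hr
F = (AUC_ev/D_ev)/(AUC_iv/D_iv) = (6326.887/400)/(15124.399/200) = 15.8172/75.621995 = 0.2092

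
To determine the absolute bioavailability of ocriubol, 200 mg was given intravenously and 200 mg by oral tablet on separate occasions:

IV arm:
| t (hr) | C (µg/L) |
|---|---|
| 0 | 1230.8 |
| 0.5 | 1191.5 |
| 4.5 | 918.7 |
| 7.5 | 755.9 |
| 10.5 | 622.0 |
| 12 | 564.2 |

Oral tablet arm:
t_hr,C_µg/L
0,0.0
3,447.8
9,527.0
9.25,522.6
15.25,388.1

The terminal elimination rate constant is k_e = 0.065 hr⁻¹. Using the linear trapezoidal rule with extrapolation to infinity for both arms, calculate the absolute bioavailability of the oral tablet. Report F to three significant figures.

Trapezoidal AUC_0→12 (IV):
  [0→0.5]: (1230.8+1191.5)/2 × 0.5 = 605.575
  [0.5→4.5]: (1191.5+918.7)/2 × 4 = 4220.4
  [4.5→7.5]: (918.7+755.9)/2 × 3 = 2511.9
  [7.5→10.5]: (755.9+622.0)/2 × 3 = 2066.85
  [10.5→12]: (622.0+564.2)/2 × 1.5 = 889.65
  Sum = 10294.375 µg/L·hr
IV tail: 564.2/0.065 = 8680.000; AUC_iv,0→∞ = 10294.375 + 8680.000 = 18974.375 µg/L·hr
Trapezoidal AUC_0→15.25 (oral tablet):
  [0→3]: (0.0+447.8)/2 × 3 = 671.7
  [3→9]: (447.8+527.0)/2 × 6 = 2924.4
  [9→9.25]: (527.0+522.6)/2 × 0.25 = 131.2
  [9.25→15.25]: (522.6+388.1)/2 × 6 = 2732.1
  Sum = 6459.4 µg/L·hr
oral tablet tail: 388.1/0.065 = 5970.769; AUC_ev,0→∞ = 6459.4 + 5970.769 = 12430.169 µg/L·hr
F = (AUC_ev/D_ev)/(AUC_iv/D_iv) = (12430.169/200)/(18974.375/200) = 62.150845/94.871875 = 0.6551

F = 0.655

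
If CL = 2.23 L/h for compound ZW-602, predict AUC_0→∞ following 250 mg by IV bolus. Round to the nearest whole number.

AUC = 112 mg/L·h

AUC_0→∞ = Dose_iv / CL
        = 250 / 2.23 = 112.108 mg/L·h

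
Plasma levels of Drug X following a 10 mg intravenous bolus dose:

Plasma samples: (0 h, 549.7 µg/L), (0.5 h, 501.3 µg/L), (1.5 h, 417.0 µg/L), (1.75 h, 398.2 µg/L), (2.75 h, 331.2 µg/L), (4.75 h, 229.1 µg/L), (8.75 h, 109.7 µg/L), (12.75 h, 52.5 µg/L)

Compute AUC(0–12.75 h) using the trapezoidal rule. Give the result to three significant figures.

Trapezoidal AUC_0→12.75:
  [0→0.5]: (549.7+501.3)/2 × 0.5 = 262.75
  [0.5→1.5]: (501.3+417.0)/2 × 1 = 459.15
  [1.5→1.75]: (417.0+398.2)/2 × 0.25 = 101.9
  [1.75→2.75]: (398.2+331.2)/2 × 1 = 364.7
  [2.75→4.75]: (331.2+229.1)/2 × 2 = 560.3
  [4.75→8.75]: (229.1+109.7)/2 × 4 = 677.6
  [8.75→12.75]: (109.7+52.5)/2 × 4 = 324.4
  Sum = 2750.8 µg/L·h

AUC = 2750 µg/L·h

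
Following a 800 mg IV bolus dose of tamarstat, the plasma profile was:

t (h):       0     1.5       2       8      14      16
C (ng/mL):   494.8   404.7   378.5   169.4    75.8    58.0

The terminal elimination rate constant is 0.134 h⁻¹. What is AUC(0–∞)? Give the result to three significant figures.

AUC = 3820 ng/mL·h

Trapezoidal AUC_0→16:
  [0→1.5]: (494.8+404.7)/2 × 1.5 = 674.625
  [1.5→2]: (404.7+378.5)/2 × 0.5 = 195.8
  [2→8]: (378.5+169.4)/2 × 6 = 1643.7
  [8→14]: (169.4+75.8)/2 × 6 = 735.6
  [14→16]: (75.8+58.0)/2 × 2 = 133.8
  Sum = 3383.525 ng/mL·h
Extrapolated tail: C_last / k_e = 58.0 / 0.134 = 432.836
AUC_0→∞ = 3383.525 + 432.836 = 3816.361 ng/mL·h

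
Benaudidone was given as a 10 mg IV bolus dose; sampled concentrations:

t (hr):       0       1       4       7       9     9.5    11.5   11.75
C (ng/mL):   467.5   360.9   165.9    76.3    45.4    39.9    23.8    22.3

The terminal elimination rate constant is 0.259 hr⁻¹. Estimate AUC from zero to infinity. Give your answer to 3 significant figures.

AUC = 1870 ng/mL·hr

Trapezoidal AUC_0→11.75:
  [0→1]: (467.5+360.9)/2 × 1 = 414.2
  [1→4]: (360.9+165.9)/2 × 3 = 790.2
  [4→7]: (165.9+76.3)/2 × 3 = 363.3
  [7→9]: (76.3+45.4)/2 × 2 = 121.7
  [9→9.5]: (45.4+39.9)/2 × 0.5 = 21.325
  [9.5→11.5]: (39.9+23.8)/2 × 2 = 63.7
  [11.5→11.75]: (23.8+22.3)/2 × 0.25 = 5.7625
  Sum = 1780.1875 ng/mL·hr
Extrapolated tail: C_last / k_e = 22.3 / 0.259 = 86.100
AUC_0→∞ = 1780.1875 + 86.100 = 1866.2875 ng/mL·hr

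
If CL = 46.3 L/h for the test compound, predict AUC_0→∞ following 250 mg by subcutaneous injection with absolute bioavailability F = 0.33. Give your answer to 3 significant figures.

AUC_0→∞ = F × Dose / CL
        = 0.33 × 250 / 46.3 = 1.78186 mg/L·h

AUC = 1.78 mg/L·h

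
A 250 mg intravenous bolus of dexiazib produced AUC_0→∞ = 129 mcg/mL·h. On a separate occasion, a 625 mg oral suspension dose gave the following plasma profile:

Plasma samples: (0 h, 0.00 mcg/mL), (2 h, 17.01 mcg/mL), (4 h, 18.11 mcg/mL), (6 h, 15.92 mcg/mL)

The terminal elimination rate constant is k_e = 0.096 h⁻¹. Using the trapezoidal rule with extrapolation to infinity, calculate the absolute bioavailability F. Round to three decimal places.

F = 0.781

Trapezoidal AUC_0→6 (oral suspension):
  [0→2]: (0.00+17.01)/2 × 2 = 17.01
  [2→4]: (17.01+18.11)/2 × 2 = 35.12
  [4→6]: (18.11+15.92)/2 × 2 = 34.03
  Sum = 86.16 mcg/mL·h
Tail: C_last/k_e = 15.92/0.096 = 165.833
AUC_0→∞ (oral suspension) = 86.16 + 165.833 = 251.993 mcg/mL·h
F = (AUC_ev/D_ev)/(AUC_iv/D_iv) = (251.993/625)/(129/250) = 0.4031888/0.516 = 0.7814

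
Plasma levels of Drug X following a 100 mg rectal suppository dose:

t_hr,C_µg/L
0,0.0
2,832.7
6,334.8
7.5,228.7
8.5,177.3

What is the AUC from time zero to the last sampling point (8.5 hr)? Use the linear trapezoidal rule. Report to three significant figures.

Trapezoidal AUC_0→8.5:
  [0→2]: (0.0+832.7)/2 × 2 = 832.7
  [2→6]: (832.7+334.8)/2 × 4 = 2335.0
  [6→7.5]: (334.8+228.7)/2 × 1.5 = 422.625
  [7.5→8.5]: (228.7+177.3)/2 × 1 = 203.0
  Sum = 3793.325 µg/L·hr

AUC = 3790 µg/L·hr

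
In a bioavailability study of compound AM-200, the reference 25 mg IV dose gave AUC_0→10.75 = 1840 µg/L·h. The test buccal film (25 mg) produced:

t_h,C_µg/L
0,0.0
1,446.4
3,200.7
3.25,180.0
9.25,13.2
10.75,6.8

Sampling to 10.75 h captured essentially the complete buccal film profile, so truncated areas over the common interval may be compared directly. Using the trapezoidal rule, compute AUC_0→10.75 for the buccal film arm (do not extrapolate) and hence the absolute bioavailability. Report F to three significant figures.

Trapezoidal AUC_0→10.75 (buccal film):
  [0→1]: (0.0+446.4)/2 × 1 = 223.2
  [1→3]: (446.4+200.7)/2 × 2 = 647.1
  [3→3.25]: (200.7+180.0)/2 × 0.25 = 47.5875
  [3.25→9.25]: (180.0+13.2)/2 × 6 = 579.6
  [9.25→10.75]: (13.2+6.8)/2 × 1.5 = 15.0
  Sum = 1512.4875 µg/L·h
F = (AUC_ev/D_ev)/(AUC_iv/D_iv) = (1512.4875/25)/(1840/25) = 60.4995/73.6 = 0.8220

F = 0.822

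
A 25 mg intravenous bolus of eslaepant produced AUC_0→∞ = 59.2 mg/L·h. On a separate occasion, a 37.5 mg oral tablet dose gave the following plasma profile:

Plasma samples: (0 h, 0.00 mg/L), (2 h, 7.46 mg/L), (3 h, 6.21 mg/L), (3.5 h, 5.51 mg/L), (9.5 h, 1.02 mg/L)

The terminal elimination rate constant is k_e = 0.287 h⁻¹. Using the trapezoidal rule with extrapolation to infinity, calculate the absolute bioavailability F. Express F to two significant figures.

Trapezoidal AUC_0→9.5 (oral tablet):
  [0→2]: (0.00+7.46)/2 × 2 = 7.46
  [2→3]: (7.46+6.21)/2 × 1 = 6.835
  [3→3.5]: (6.21+5.51)/2 × 0.5 = 2.93
  [3.5→9.5]: (5.51+1.02)/2 × 6 = 19.59
  Sum = 36.815 mg/L·h
Tail: C_last/k_e = 1.02/0.287 = 3.554
AUC_0→∞ (oral tablet) = 36.815 + 3.554 = 40.369 mg/L·h
F = (AUC_ev/D_ev)/(AUC_iv/D_iv) = (40.369/37.5)/(59.2/25) = 1.07651/2.368 = 0.4546

F = 0.45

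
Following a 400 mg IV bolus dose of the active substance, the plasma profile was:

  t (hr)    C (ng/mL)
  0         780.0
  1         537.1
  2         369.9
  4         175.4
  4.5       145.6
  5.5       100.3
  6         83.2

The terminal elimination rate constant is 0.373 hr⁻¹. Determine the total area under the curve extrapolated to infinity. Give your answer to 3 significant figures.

Trapezoidal AUC_0→6:
  [0→1]: (780.0+537.1)/2 × 1 = 658.55
  [1→2]: (537.1+369.9)/2 × 1 = 453.5
  [2→4]: (369.9+175.4)/2 × 2 = 545.3
  [4→4.5]: (175.4+145.6)/2 × 0.5 = 80.25
  [4.5→5.5]: (145.6+100.3)/2 × 1 = 122.95
  [5.5→6]: (100.3+83.2)/2 × 0.5 = 45.875
  Sum = 1906.425 ng/mL·hr
Extrapolated tail: C_last / k_e = 83.2 / 0.373 = 223.056
AUC_0→∞ = 1906.425 + 223.056 = 2129.481 ng/mL·hr

AUC = 2130 ng/mL·hr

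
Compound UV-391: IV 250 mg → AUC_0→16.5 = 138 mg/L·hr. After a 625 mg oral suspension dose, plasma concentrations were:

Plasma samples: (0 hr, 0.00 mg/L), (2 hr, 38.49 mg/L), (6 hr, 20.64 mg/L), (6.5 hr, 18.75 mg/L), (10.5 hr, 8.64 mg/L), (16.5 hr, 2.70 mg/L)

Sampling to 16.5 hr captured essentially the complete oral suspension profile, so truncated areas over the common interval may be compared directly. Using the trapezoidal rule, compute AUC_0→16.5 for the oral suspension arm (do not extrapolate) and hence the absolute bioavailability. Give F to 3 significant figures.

Trapezoidal AUC_0→16.5 (oral suspension):
  [0→2]: (0.00+38.49)/2 × 2 = 38.49
  [2→6]: (38.49+20.64)/2 × 4 = 118.26
  [6→6.5]: (20.64+18.75)/2 × 0.5 = 9.8475
  [6.5→10.5]: (18.75+8.64)/2 × 4 = 54.78
  [10.5→16.5]: (8.64+2.70)/2 × 6 = 34.02
  Sum = 255.3975 mg/L·hr
F = (AUC_ev/D_ev)/(AUC_iv/D_iv) = (255.3975/625)/(138/250) = 0.408636/0.552 = 0.7403

F = 0.740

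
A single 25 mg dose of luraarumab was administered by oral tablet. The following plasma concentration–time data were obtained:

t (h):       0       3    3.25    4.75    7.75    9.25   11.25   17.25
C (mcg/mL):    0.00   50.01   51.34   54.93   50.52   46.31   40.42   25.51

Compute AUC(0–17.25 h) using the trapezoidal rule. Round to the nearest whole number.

Trapezoidal AUC_0→17.25:
  [0→3]: (0.00+50.01)/2 × 3 = 75.015
  [3→3.25]: (50.01+51.34)/2 × 0.25 = 12.66875
  [3.25→4.75]: (51.34+54.93)/2 × 1.5 = 79.7025
  [4.75→7.75]: (54.93+50.52)/2 × 3 = 158.175
  [7.75→9.25]: (50.52+46.31)/2 × 1.5 = 72.6225
  [9.25→11.25]: (46.31+40.42)/2 × 2 = 86.73
  [11.25→17.25]: (40.42+25.51)/2 × 6 = 197.79
  Sum = 682.70375 mcg/mL·h

AUC = 683 mcg/mL·h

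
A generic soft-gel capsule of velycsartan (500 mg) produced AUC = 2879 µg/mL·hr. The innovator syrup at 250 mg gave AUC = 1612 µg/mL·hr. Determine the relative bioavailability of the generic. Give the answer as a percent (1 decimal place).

F_rel = 89.3%

F_rel = (AUC_test/D_test) / (AUC_ref/D_ref)
      = (2879/500) / (1612/250)
      = 5.758 / 6.448 = 0.8930 = 89.30%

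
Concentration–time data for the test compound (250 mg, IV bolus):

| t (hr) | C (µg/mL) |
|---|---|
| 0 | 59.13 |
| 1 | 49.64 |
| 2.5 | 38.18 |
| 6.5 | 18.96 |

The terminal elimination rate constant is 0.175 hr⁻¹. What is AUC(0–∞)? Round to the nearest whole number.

AUC = 343 µg/mL·hr

Trapezoidal AUC_0→6.5:
  [0→1]: (59.13+49.64)/2 × 1 = 54.385
  [1→2.5]: (49.64+38.18)/2 × 1.5 = 65.865
  [2.5→6.5]: (38.18+18.96)/2 × 4 = 114.28
  Sum = 234.53 µg/mL·hr
Extrapolated tail: C_last / k_e = 18.96 / 0.175 = 108.343
AUC_0→∞ = 234.53 + 108.343 = 342.873 µg/mL·hr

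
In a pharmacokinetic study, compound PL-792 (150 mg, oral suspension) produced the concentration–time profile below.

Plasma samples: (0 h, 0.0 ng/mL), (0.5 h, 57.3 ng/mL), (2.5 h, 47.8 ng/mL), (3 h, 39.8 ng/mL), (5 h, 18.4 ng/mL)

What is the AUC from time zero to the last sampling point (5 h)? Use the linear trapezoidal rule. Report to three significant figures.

Trapezoidal AUC_0→5:
  [0→0.5]: (0.0+57.3)/2 × 0.5 = 14.325
  [0.5→2.5]: (57.3+47.8)/2 × 2 = 105.1
  [2.5→3]: (47.8+39.8)/2 × 0.5 = 21.9
  [3→5]: (39.8+18.4)/2 × 2 = 58.2
  Sum = 199.525 ng/mL·h

AUC = 200 ng/mL·h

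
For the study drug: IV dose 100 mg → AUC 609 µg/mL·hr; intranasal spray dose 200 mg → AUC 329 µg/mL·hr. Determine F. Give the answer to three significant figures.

F = 0.270

F = (AUC_ev / D_ev) / (AUC_iv / D_iv)
  = (329/200) / (609/100)
  = 1.645 / 6.09 = 0.2701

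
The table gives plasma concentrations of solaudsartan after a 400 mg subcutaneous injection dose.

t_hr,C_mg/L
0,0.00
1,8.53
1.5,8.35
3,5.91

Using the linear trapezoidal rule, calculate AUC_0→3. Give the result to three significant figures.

AUC = 19.2 mg/L·hr

Trapezoidal AUC_0→3:
  [0→1]: (0.00+8.53)/2 × 1 = 4.265
  [1→1.5]: (8.53+8.35)/2 × 0.5 = 4.22
  [1.5→3]: (8.35+5.91)/2 × 1.5 = 10.695
  Sum = 19.18 mg/L·hr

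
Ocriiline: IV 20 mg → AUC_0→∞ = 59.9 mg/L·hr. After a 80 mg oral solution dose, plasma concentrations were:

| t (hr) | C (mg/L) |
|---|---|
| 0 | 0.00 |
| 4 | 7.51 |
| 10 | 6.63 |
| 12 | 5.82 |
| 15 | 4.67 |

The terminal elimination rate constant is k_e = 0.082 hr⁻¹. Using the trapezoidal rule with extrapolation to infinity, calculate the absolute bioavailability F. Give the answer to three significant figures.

F = 0.595

Trapezoidal AUC_0→15 (oral solution):
  [0→4]: (0.00+7.51)/2 × 4 = 15.02
  [4→10]: (7.51+6.63)/2 × 6 = 42.42
  [10→12]: (6.63+5.82)/2 × 2 = 12.45
  [12→15]: (5.82+4.67)/2 × 3 = 15.735
  Sum = 85.625 mg/L·hr
Tail: C_last/k_e = 4.67/0.082 = 56.951
AUC_0→∞ (oral solution) = 85.625 + 56.951 = 142.576 mg/L·hr
F = (AUC_ev/D_ev)/(AUC_iv/D_iv) = (142.576/80)/(59.9/20) = 1.7822/2.995 = 0.5951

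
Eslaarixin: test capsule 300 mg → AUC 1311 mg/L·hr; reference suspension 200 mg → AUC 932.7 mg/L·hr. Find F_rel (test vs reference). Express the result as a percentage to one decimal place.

F_rel = 93.7%

F_rel = (AUC_test/D_test) / (AUC_ref/D_ref)
      = (1311/300) / (932.7/200)
      = 4.37 / 4.6635 = 0.9371 = 93.71%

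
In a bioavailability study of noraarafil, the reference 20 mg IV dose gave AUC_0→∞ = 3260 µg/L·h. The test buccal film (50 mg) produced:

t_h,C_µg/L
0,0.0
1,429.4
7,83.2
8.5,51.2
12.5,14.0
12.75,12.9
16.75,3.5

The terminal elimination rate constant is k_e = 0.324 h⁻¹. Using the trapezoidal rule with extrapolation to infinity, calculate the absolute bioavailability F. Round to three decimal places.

Trapezoidal AUC_0→16.75 (buccal film):
  [0→1]: (0.0+429.4)/2 × 1 = 214.7
  [1→7]: (429.4+83.2)/2 × 6 = 1537.8
  [7→8.5]: (83.2+51.2)/2 × 1.5 = 100.8
  [8.5→12.5]: (51.2+14.0)/2 × 4 = 130.4
  [12.5→12.75]: (14.0+12.9)/2 × 0.25 = 3.3625
  [12.75→16.75]: (12.9+3.5)/2 × 4 = 32.8
  Sum = 2019.8625 µg/L·h
Tail: C_last/k_e = 3.5/0.324 = 10.802
AUC_0→∞ (buccal film) = 2019.8625 + 10.802 = 2030.6645 µg/L·h
F = (AUC_ev/D_ev)/(AUC_iv/D_iv) = (2030.6645/50)/(3260/20) = 40.61329/163 = 0.2492

F = 0.249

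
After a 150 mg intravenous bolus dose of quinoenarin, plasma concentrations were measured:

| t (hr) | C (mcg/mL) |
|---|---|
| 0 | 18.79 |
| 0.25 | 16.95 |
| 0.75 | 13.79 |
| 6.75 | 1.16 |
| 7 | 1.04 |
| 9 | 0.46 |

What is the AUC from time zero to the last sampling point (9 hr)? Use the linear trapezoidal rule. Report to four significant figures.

AUC = 58.78 mcg/mL·hr

Trapezoidal AUC_0→9:
  [0→0.25]: (18.79+16.95)/2 × 0.25 = 4.4675
  [0.25→0.75]: (16.95+13.79)/2 × 0.5 = 7.685
  [0.75→6.75]: (13.79+1.16)/2 × 6 = 44.85
  [6.75→7]: (1.16+1.04)/2 × 0.25 = 0.275
  [7→9]: (1.04+0.46)/2 × 2 = 1.5
  Sum = 58.7775 mcg/mL·hr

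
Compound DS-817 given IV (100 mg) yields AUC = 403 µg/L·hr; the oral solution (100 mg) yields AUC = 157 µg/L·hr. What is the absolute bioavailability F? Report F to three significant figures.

F = (AUC_ev / D_ev) / (AUC_iv / D_iv)
  = (157/100) / (403/100)
  = 1.57 / 4.03 = 0.3896

F = 0.390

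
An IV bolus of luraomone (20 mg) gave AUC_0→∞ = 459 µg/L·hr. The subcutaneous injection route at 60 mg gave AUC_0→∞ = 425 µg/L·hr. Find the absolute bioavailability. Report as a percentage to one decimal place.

F = 30.9%

F = (AUC_ev / D_ev) / (AUC_iv / D_iv)
  = (425/60) / (459/20)
  = 7.08333 / 22.95 = 0.3086
  = 30.86%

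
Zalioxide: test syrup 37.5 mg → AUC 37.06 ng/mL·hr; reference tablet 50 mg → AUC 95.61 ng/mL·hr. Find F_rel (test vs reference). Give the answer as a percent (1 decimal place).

F_rel = (AUC_test/D_test) / (AUC_ref/D_ref)
      = (37.06/37.5) / (95.61/50)
      = 0.988267 / 1.9122 = 0.5168 = 51.68%

F_rel = 51.7%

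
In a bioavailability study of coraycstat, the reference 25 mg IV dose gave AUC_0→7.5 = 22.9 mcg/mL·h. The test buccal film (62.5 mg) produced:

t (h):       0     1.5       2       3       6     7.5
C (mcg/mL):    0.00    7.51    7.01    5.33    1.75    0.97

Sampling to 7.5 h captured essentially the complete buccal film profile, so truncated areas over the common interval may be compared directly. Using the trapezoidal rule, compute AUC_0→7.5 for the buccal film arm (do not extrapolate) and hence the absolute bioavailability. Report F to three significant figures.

F = 0.491

Trapezoidal AUC_0→7.5 (buccal film):
  [0→1.5]: (0.00+7.51)/2 × 1.5 = 5.6325
  [1.5→2]: (7.51+7.01)/2 × 0.5 = 3.63
  [2→3]: (7.01+5.33)/2 × 1 = 6.17
  [3→6]: (5.33+1.75)/2 × 3 = 10.62
  [6→7.5]: (1.75+0.97)/2 × 1.5 = 2.04
  Sum = 28.0925 mcg/mL·h
F = (AUC_ev/D_ev)/(AUC_iv/D_iv) = (28.0925/62.5)/(22.9/25) = 0.44948/0.916 = 0.4907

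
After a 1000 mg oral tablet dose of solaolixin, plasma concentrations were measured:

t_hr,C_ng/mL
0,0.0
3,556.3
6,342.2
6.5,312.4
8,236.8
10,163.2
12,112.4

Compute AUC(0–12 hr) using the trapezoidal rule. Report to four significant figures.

AUC = 3433 ng/mL·hr

Trapezoidal AUC_0→12:
  [0→3]: (0.0+556.3)/2 × 3 = 834.45
  [3→6]: (556.3+342.2)/2 × 3 = 1347.75
  [6→6.5]: (342.2+312.4)/2 × 0.5 = 163.65
  [6.5→8]: (312.4+236.8)/2 × 1.5 = 411.9
  [8→10]: (236.8+163.2)/2 × 2 = 400.0
  [10→12]: (163.2+112.4)/2 × 2 = 275.6
  Sum = 3433.35 ng/mL·hr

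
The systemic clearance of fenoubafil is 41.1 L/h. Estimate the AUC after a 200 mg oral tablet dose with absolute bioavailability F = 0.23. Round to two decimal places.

AUC = 1.12 mg/L·h

AUC_0→∞ = F × Dose / CL
        = 0.23 × 200 / 41.1 = 1.11922 mg/L·h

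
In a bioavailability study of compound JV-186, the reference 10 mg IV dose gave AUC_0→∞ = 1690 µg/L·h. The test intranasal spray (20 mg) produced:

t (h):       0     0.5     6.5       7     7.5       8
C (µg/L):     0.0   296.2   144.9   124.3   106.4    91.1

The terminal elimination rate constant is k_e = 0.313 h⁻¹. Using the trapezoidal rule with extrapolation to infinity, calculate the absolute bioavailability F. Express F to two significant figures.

Trapezoidal AUC_0→8 (intranasal spray):
  [0→0.5]: (0.0+296.2)/2 × 0.5 = 74.05
  [0.5→6.5]: (296.2+144.9)/2 × 6 = 1323.3
  [6.5→7]: (144.9+124.3)/2 × 0.5 = 67.3
  [7→7.5]: (124.3+106.4)/2 × 0.5 = 57.675
  [7.5→8]: (106.4+91.1)/2 × 0.5 = 49.375
  Sum = 1571.7 µg/L·h
Tail: C_last/k_e = 91.1/0.313 = 291.054
AUC_0→∞ (intranasal spray) = 1571.7 + 291.054 = 1862.754 µg/L·h
F = (AUC_ev/D_ev)/(AUC_iv/D_iv) = (1862.754/20)/(1690/10) = 93.1377/169 = 0.5511

F = 0.55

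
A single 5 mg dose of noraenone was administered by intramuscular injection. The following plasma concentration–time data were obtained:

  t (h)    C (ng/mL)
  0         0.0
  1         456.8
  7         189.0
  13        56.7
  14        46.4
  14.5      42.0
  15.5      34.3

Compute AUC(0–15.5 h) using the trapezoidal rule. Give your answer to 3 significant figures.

AUC = 3010 ng/mL·h

Trapezoidal AUC_0→15.5:
  [0→1]: (0.0+456.8)/2 × 1 = 228.4
  [1→7]: (456.8+189.0)/2 × 6 = 1937.4
  [7→13]: (189.0+56.7)/2 × 6 = 737.1
  [13→14]: (56.7+46.4)/2 × 1 = 51.55
  [14→14.5]: (46.4+42.0)/2 × 0.5 = 22.1
  [14.5→15.5]: (42.0+34.3)/2 × 1 = 38.15
  Sum = 3014.7 ng/mL·h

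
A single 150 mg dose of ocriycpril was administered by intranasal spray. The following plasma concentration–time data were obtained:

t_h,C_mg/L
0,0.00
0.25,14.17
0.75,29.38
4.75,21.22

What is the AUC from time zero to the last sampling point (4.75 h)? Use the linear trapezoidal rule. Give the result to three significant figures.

AUC = 114 mg/L·h

Trapezoidal AUC_0→4.75:
  [0→0.25]: (0.00+14.17)/2 × 0.25 = 1.77125
  [0.25→0.75]: (14.17+29.38)/2 × 0.5 = 10.8875
  [0.75→4.75]: (29.38+21.22)/2 × 4 = 101.2
  Sum = 113.85875 mg/L·h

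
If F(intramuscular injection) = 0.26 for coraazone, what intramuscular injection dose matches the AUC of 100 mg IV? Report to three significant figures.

For equal systemic exposure: F × D_ev = D_iv
D_ev = D_iv / F = 100 / 0.26 = 384.615 mg

D_intramuscular = 385 mg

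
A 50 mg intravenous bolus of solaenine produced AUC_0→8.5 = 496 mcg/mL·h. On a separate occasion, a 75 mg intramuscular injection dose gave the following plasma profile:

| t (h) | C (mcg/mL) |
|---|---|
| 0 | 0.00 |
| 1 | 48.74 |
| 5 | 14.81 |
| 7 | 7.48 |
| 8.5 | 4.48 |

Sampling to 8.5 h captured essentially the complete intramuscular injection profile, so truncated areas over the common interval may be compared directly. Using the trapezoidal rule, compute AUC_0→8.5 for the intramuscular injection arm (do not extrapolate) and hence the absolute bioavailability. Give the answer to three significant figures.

Trapezoidal AUC_0→8.5 (intramuscular injection):
  [0→1]: (0.00+48.74)/2 × 1 = 24.37
  [1→5]: (48.74+14.81)/2 × 4 = 127.1
  [5→7]: (14.81+7.48)/2 × 2 = 22.29
  [7→8.5]: (7.48+4.48)/2 × 1.5 = 8.97
  Sum = 182.73 mcg/mL·h
F = (AUC_ev/D_ev)/(AUC_iv/D_iv) = (182.73/75)/(496/50) = 2.4364/9.92 = 0.2456

F = 0.246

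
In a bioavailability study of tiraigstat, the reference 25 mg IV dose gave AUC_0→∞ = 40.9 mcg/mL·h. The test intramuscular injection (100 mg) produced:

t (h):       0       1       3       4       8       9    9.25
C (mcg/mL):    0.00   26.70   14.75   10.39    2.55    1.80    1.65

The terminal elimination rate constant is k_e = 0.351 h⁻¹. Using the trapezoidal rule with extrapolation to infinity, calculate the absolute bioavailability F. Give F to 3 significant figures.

F = 0.615

Trapezoidal AUC_0→9.25 (intramuscular injection):
  [0→1]: (0.00+26.70)/2 × 1 = 13.35
  [1→3]: (26.70+14.75)/2 × 2 = 41.45
  [3→4]: (14.75+10.39)/2 × 1 = 12.57
  [4→8]: (10.39+2.55)/2 × 4 = 25.88
  [8→9]: (2.55+1.80)/2 × 1 = 2.175
  [9→9.25]: (1.80+1.65)/2 × 0.25 = 0.43125
  Sum = 95.85625 mcg/mL·h
Tail: C_last/k_e = 1.65/0.351 = 4.701
AUC_0→∞ (intramuscular injection) = 95.85625 + 4.701 = 100.55725 mcg/mL·h
F = (AUC_ev/D_ev)/(AUC_iv/D_iv) = (100.55725/100)/(40.9/25) = 1.0055725/1.636 = 0.6147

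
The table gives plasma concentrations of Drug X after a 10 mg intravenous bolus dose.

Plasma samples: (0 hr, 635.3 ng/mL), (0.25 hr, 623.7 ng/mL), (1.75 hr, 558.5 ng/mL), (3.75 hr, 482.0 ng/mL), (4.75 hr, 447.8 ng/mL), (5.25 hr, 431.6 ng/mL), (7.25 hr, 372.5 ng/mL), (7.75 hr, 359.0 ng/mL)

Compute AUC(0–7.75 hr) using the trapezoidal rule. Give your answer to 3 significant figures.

AUC = 3760 ng/mL·hr

Trapezoidal AUC_0→7.75:
  [0→0.25]: (635.3+623.7)/2 × 0.25 = 157.375
  [0.25→1.75]: (623.7+558.5)/2 × 1.5 = 886.65
  [1.75→3.75]: (558.5+482.0)/2 × 2 = 1040.5
  [3.75→4.75]: (482.0+447.8)/2 × 1 = 464.9
  [4.75→5.25]: (447.8+431.6)/2 × 0.5 = 219.85
  [5.25→7.25]: (431.6+372.5)/2 × 2 = 804.1
  [7.25→7.75]: (372.5+359.0)/2 × 0.5 = 182.875
  Sum = 3756.25 ng/mL·hr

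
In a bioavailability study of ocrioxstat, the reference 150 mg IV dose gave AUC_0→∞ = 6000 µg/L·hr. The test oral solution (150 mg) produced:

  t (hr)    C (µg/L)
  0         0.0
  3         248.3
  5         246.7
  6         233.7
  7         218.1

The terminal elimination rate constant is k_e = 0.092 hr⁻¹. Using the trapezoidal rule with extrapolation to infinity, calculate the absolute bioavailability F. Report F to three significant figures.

Trapezoidal AUC_0→7 (oral solution):
  [0→3]: (0.0+248.3)/2 × 3 = 372.45
  [3→5]: (248.3+246.7)/2 × 2 = 495.0
  [5→6]: (246.7+233.7)/2 × 1 = 240.2
  [6→7]: (233.7+218.1)/2 × 1 = 225.9
  Sum = 1333.55 µg/L·hr
Tail: C_last/k_e = 218.1/0.092 = 2370.652
AUC_0→∞ (oral solution) = 1333.55 + 2370.652 = 3704.202 µg/L·hr
F = (AUC_ev/D_ev)/(AUC_iv/D_iv) = (3704.202/150)/(6000/150) = 24.69468/40 = 0.6174

F = 0.617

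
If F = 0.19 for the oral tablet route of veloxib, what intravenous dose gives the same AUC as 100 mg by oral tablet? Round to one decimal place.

Systemic exposure from an extravascular dose = F × D_ev, so the equivalent IV dose is F × D_ev.
D_iv = F × D_ev = 0.19 × 100 = 19 mg

D_iv = 19.0 mg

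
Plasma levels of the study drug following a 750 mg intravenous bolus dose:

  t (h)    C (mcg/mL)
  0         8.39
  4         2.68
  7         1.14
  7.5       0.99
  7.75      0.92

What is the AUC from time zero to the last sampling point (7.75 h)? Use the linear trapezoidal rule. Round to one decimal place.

Trapezoidal AUC_0→7.75:
  [0→4]: (8.39+2.68)/2 × 4 = 22.14
  [4→7]: (2.68+1.14)/2 × 3 = 5.73
  [7→7.5]: (1.14+0.99)/2 × 0.5 = 0.5325
  [7.5→7.75]: (0.99+0.92)/2 × 0.25 = 0.23875
  Sum = 28.64125 mcg/mL·h

AUC = 28.6 mcg/mL·h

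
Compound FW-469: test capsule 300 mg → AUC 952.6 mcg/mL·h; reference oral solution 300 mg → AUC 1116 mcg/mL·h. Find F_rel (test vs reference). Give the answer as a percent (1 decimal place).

F_rel = 85.4%

F_rel = (AUC_test/D_test) / (AUC_ref/D_ref)
      = (952.6/300) / (1116/300)
      = 3.17533 / 3.72 = 0.8536 = 85.36%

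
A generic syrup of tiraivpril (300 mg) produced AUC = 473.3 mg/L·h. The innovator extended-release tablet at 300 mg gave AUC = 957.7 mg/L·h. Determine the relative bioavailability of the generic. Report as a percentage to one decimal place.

F_rel = 49.4%

F_rel = (AUC_test/D_test) / (AUC_ref/D_ref)
      = (473.3/300) / (957.7/300)
      = 1.57767 / 3.19233 = 0.4942 = 49.42%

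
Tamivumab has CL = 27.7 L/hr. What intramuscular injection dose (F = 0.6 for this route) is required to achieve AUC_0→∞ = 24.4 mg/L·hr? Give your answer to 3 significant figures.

Dose = 1130 mg

Dose = CL × AUC_0→∞ / F
     = 27.7 × 24.4 / 0.6 = 1126.47 mg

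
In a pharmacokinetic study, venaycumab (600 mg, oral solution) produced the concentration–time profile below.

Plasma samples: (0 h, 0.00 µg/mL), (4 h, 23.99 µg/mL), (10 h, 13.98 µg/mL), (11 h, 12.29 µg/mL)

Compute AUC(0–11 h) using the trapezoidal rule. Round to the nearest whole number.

Trapezoidal AUC_0→11:
  [0→4]: (0.00+23.99)/2 × 4 = 47.98
  [4→10]: (23.99+13.98)/2 × 6 = 113.91
  [10→11]: (13.98+12.29)/2 × 1 = 13.135
  Sum = 175.025 µg/mL·h

AUC = 175 µg/mL·h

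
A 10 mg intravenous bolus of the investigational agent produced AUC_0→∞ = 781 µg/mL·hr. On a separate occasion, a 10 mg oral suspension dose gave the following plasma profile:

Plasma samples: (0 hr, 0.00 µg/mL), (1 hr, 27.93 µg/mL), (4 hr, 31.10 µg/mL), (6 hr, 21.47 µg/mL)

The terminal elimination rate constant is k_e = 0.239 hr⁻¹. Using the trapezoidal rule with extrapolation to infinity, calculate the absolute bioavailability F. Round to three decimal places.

Trapezoidal AUC_0→6 (oral suspension):
  [0→1]: (0.00+27.93)/2 × 1 = 13.965
  [1→4]: (27.93+31.10)/2 × 3 = 88.545
  [4→6]: (31.10+21.47)/2 × 2 = 52.57
  Sum = 155.08 µg/mL·hr
Tail: C_last/k_e = 21.47/0.239 = 89.833
AUC_0→∞ (oral suspension) = 155.08 + 89.833 = 244.913 µg/mL·hr
F = (AUC_ev/D_ev)/(AUC_iv/D_iv) = (244.913/10)/(781/10) = 24.4913/78.1 = 0.3136

F = 0.314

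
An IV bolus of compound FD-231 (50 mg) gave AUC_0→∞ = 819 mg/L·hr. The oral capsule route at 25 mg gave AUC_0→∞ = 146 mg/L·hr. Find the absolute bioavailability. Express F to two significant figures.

F = (AUC_ev / D_ev) / (AUC_iv / D_iv)
  = (146/25) / (819/50)
  = 5.84 / 16.38 = 0.3565

F = 0.36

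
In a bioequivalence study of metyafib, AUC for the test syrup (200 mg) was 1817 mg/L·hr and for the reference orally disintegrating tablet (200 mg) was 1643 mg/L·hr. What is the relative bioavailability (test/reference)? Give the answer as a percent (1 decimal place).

F_rel = (AUC_test/D_test) / (AUC_ref/D_ref)
      = (1817/200) / (1643/200)
      = 9.085 / 8.215 = 1.1059 = 110.59%

F_rel = 110.6%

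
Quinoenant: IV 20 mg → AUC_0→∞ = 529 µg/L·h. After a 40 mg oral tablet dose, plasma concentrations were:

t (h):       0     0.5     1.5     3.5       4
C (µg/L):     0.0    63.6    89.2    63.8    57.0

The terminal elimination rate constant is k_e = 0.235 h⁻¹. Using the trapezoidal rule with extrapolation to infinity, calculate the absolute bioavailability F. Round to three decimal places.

F = 0.490

Trapezoidal AUC_0→4 (oral tablet):
  [0→0.5]: (0.0+63.6)/2 × 0.5 = 15.9
  [0.5→1.5]: (63.6+89.2)/2 × 1 = 76.4
  [1.5→3.5]: (89.2+63.8)/2 × 2 = 153.0
  [3.5→4]: (63.8+57.0)/2 × 0.5 = 30.2
  Sum = 275.5 µg/L·h
Tail: C_last/k_e = 57.0/0.235 = 242.553
AUC_0→∞ (oral tablet) = 275.5 + 242.553 = 518.053 µg/L·h
F = (AUC_ev/D_ev)/(AUC_iv/D_iv) = (518.053/40)/(529/20) = 12.951325/26.45 = 0.4897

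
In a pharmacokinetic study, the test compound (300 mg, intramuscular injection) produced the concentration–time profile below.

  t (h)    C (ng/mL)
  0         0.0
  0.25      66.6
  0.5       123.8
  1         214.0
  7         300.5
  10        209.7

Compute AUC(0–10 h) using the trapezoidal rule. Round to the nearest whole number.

AUC = 2425 ng/mL·h

Trapezoidal AUC_0→10:
  [0→0.25]: (0.0+66.6)/2 × 0.25 = 8.325
  [0.25→0.5]: (66.6+123.8)/2 × 0.25 = 23.8
  [0.5→1]: (123.8+214.0)/2 × 0.5 = 84.45
  [1→7]: (214.0+300.5)/2 × 6 = 1543.5
  [7→10]: (300.5+209.7)/2 × 3 = 765.3
  Sum = 2425.375 ng/mL·h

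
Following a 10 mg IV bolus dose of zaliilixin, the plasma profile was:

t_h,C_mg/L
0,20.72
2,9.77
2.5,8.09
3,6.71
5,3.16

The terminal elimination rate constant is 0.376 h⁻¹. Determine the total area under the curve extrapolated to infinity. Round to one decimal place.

Trapezoidal AUC_0→5:
  [0→2]: (20.72+9.77)/2 × 2 = 30.49
  [2→2.5]: (9.77+8.09)/2 × 0.5 = 4.465
  [2.5→3]: (8.09+6.71)/2 × 0.5 = 3.7
  [3→5]: (6.71+3.16)/2 × 2 = 9.87
  Sum = 48.525 mg/L·h
Extrapolated tail: C_last / k_e = 3.16 / 0.376 = 8.404
AUC_0→∞ = 48.525 + 8.404 = 56.929 mg/L·h

AUC = 56.9 mg/L·h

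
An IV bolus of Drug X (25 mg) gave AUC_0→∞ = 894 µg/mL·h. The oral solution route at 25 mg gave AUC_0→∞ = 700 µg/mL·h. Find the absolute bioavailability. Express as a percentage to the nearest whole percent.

F = 78%

F = (AUC_ev / D_ev) / (AUC_iv / D_iv)
  = (700/25) / (894/25)
  = 28 / 35.76 = 0.7830
  = 78.30%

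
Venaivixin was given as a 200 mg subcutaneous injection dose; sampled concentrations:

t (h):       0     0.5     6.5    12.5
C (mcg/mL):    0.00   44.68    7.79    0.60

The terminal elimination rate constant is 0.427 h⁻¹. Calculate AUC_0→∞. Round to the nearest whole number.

Trapezoidal AUC_0→12.5:
  [0→0.5]: (0.00+44.68)/2 × 0.5 = 11.17
  [0.5→6.5]: (44.68+7.79)/2 × 6 = 157.41
  [6.5→12.5]: (7.79+0.60)/2 × 6 = 25.17
  Sum = 193.75 mcg/mL·h
Extrapolated tail: C_last / k_e = 0.60 / 0.427 = 1.405
AUC_0→∞ = 193.75 + 1.405 = 195.155 mcg/mL·h

AUC = 195 mcg/mL·h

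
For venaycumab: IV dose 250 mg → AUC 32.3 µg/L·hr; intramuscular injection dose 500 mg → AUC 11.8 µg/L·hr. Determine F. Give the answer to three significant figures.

F = (AUC_ev / D_ev) / (AUC_iv / D_iv)
  = (11.8/500) / (32.3/250)
  = 0.0236 / 0.1292 = 0.1827

F = 0.183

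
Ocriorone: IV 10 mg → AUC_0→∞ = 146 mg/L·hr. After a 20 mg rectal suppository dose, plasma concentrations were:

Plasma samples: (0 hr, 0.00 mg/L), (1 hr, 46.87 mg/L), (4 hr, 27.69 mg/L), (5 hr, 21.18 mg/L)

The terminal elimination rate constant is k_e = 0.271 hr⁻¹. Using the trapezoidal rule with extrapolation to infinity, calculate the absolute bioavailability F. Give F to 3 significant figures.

Trapezoidal AUC_0→5 (rectal suppository):
  [0→1]: (0.00+46.87)/2 × 1 = 23.435
  [1→4]: (46.87+27.69)/2 × 3 = 111.84
  [4→5]: (27.69+21.18)/2 × 1 = 24.435
  Sum = 159.71 mg/L·hr
Tail: C_last/k_e = 21.18/0.271 = 78.155
AUC_0→∞ (rectal suppository) = 159.71 + 78.155 = 237.865 mg/L·hr
F = (AUC_ev/D_ev)/(AUC_iv/D_iv) = (237.865/20)/(146/10) = 11.89325/14.6 = 0.8146

F = 0.815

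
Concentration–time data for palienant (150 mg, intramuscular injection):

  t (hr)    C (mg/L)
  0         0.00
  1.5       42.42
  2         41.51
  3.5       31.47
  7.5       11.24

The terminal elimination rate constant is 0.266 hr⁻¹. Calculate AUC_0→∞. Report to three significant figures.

AUC = 235 mg/L·hr

Trapezoidal AUC_0→7.5:
  [0→1.5]: (0.00+42.42)/2 × 1.5 = 31.815
  [1.5→2]: (42.42+41.51)/2 × 0.5 = 20.9825
  [2→3.5]: (41.51+31.47)/2 × 1.5 = 54.735
  [3.5→7.5]: (31.47+11.24)/2 × 4 = 85.42
  Sum = 192.9525 mg/L·hr
Extrapolated tail: C_last / k_e = 11.24 / 0.266 = 42.256
AUC_0→∞ = 192.9525 + 42.256 = 235.2085 mg/L·hr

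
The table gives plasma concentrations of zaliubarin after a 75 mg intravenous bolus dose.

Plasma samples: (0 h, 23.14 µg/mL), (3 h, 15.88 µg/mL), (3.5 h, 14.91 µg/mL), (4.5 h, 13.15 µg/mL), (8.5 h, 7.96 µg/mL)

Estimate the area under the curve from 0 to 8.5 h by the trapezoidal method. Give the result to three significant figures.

AUC = 122 µg/mL·h

Trapezoidal AUC_0→8.5:
  [0→3]: (23.14+15.88)/2 × 3 = 58.53
  [3→3.5]: (15.88+14.91)/2 × 0.5 = 7.6975
  [3.5→4.5]: (14.91+13.15)/2 × 1 = 14.03
  [4.5→8.5]: (13.15+7.96)/2 × 4 = 42.22
  Sum = 122.4775 µg/mL·h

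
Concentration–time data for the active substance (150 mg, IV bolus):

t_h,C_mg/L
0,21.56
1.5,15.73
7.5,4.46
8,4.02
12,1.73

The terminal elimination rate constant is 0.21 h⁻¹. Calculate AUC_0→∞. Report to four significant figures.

AUC = 110.4 mg/L·h

Trapezoidal AUC_0→12:
  [0→1.5]: (21.56+15.73)/2 × 1.5 = 27.9675
  [1.5→7.5]: (15.73+4.46)/2 × 6 = 60.57
  [7.5→8]: (4.46+4.02)/2 × 0.5 = 2.12
  [8→12]: (4.02+1.73)/2 × 4 = 11.5
  Sum = 102.1575 mg/L·h
Extrapolated tail: C_last / k_e = 1.73 / 0.21 = 8.238
AUC_0→∞ = 102.1575 + 8.238 = 110.3955 mg/L·h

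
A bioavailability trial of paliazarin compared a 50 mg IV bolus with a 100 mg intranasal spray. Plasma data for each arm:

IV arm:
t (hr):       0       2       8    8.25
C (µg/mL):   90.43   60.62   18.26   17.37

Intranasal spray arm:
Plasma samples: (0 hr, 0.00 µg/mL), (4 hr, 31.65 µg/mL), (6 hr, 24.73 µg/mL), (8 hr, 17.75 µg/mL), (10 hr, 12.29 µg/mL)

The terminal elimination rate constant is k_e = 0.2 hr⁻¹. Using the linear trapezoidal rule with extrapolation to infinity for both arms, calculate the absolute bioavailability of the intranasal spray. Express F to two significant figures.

F = 0.26

Trapezoidal AUC_0→8.25 (IV):
  [0→2]: (90.43+60.62)/2 × 2 = 151.05
  [2→8]: (60.62+18.26)/2 × 6 = 236.64
  [8→8.25]: (18.26+17.37)/2 × 0.25 = 4.45375
  Sum = 392.14375 µg/mL·hr
IV tail: 17.37/0.2 = 86.850; AUC_iv,0→∞ = 392.14375 + 86.850 = 478.99375 µg/mL·hr
Trapezoidal AUC_0→10 (intranasal spray):
  [0→4]: (0.00+31.65)/2 × 4 = 63.3
  [4→6]: (31.65+24.73)/2 × 2 = 56.38
  [6→8]: (24.73+17.75)/2 × 2 = 42.48
  [8→10]: (17.75+12.29)/2 × 2 = 30.04
  Sum = 192.2 µg/mL·hr
intranasal spray tail: 12.29/0.2 = 61.450; AUC_ev,0→∞ = 192.2 + 61.450 = 253.65 µg/mL·hr
F = (AUC_ev/D_ev)/(AUC_iv/D_iv) = (253.65/100)/(478.99375/50) = 2.5365/9.579875 = 0.2648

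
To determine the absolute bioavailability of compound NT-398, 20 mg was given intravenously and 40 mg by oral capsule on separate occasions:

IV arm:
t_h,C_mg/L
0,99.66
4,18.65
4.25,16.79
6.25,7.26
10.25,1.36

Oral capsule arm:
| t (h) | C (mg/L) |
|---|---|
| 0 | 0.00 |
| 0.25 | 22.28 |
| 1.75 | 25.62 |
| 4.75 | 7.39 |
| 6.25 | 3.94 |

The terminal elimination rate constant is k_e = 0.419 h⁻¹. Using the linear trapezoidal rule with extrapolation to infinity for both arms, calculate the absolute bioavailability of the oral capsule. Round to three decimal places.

F = 0.186

Trapezoidal AUC_0→10.25 (IV):
  [0→4]: (99.66+18.65)/2 × 4 = 236.62
  [4→4.25]: (18.65+16.79)/2 × 0.25 = 4.43
  [4.25→6.25]: (16.79+7.26)/2 × 2 = 24.05
  [6.25→10.25]: (7.26+1.36)/2 × 4 = 17.24
  Sum = 282.34 mg/L·h
IV tail: 1.36/0.419 = 3.246; AUC_iv,0→∞ = 282.34 + 3.246 = 285.586 mg/L·h
Trapezoidal AUC_0→6.25 (oral capsule):
  [0→0.25]: (0.00+22.28)/2 × 0.25 = 2.785
  [0.25→1.75]: (22.28+25.62)/2 × 1.5 = 35.925
  [1.75→4.75]: (25.62+7.39)/2 × 3 = 49.515
  [4.75→6.25]: (7.39+3.94)/2 × 1.5 = 8.4975
  Sum = 96.7225 mg/L·h
oral capsule tail: 3.94/0.419 = 9.403; AUC_ev,0→∞ = 96.7225 + 9.403 = 106.1255 mg/L·h
F = (AUC_ev/D_ev)/(AUC_iv/D_iv) = (106.1255/40)/(285.586/20) = 2.6531375/14.2793 = 0.1858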